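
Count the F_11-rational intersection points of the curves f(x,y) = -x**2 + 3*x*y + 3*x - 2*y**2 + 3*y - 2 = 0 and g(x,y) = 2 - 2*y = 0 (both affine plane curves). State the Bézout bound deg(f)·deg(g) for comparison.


Common zeros: ∅; count = 0; Bézout bound = 2.

deg(f) = 2, deg(g) = 1, so Bézout bound = 2.
Scan x ∈ F_11. For each x, list the y ∈ F_11 with f(x, y) ≡ 0 and those with g(x, y) ≡ 0 (mod 11); the common zeros in that column are the intersection.
  x = 0: f ≡ 0 at y ∈ {3, 4}; g ≡ 0 at y ∈ {1}; common: ∅.
  x = 1: f ≡ 0 at y ∈ {0, 3}; g ≡ 0 at y ∈ {1}; common: ∅.
  x = 2: f ≡ 0 at y ∈ {0, 10}; g ≡ 0 at y ∈ {1}; common: ∅.
  x = 3: f ≡ 0 at y ∈ ∅; g ≡ 0 at y ∈ {1}; common: ∅.
  x = 4: f ≡ 0 at y ∈ {4, 9}; g ≡ 0 at y ∈ {1}; common: ∅.
  x = 5: f ≡ 0 at y ∈ ∅; g ≡ 0 at y ∈ {1}; common: ∅.
  x = 6: f ≡ 0 at y ∈ ∅; g ≡ 0 at y ∈ {1}; common: ∅.
  x = 7: f ≡ 0 at y ∈ ∅; g ≡ 0 at y ∈ {1}; common: ∅.
  x = 8: f ≡ 0 at y ∈ ∅; g ≡ 0 at y ∈ {1}; common: ∅.
  x = 9: f ≡ 0 at y ∈ {5, 10}; g ≡ 0 at y ∈ {1}; common: ∅.
  x = 10: f ≡ 0 at y ∈ ∅; g ≡ 0 at y ∈ {1}; common: ∅.
Collecting: common zeros = ∅, so the count is 0.
Comparison with the Bézout bound: 0 ≤ 2 = deg(f)·deg(g), as expected for curves with no common component (the affine F_11-count falls short of the bound because intersections may lie at infinity, over extension fields, or carry multiplicity).


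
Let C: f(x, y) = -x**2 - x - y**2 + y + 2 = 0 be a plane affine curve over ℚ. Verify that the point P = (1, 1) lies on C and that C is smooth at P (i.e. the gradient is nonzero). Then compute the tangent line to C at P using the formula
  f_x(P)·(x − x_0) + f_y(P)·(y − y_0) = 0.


Tangent line at P: -3*x - y + 4 = 0.

Step 1: f(1, 1) = 0, so P lies on C.
Step 2: partial derivatives
  f_x(x, y) = -2*x - 1, f_y(x, y) = 1 - 2*y.
  f_x(P) = -3, f_y(P) = -1 (gradient nonzero, so P is smooth).
Step 3: tangent line at P: -3·(x − 1) + -1·(y − 1) = 0.
Expanding: -3*x - y + 4 = 0.


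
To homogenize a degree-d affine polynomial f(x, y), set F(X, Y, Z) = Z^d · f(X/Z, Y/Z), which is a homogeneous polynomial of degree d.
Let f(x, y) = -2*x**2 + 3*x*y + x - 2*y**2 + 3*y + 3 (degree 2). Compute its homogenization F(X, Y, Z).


F(X, Y, Z) = -2*X**2 + 3*X*Y + X*Z - 2*Y**2 + 3*Y*Z + 3*Z**2

deg(f) = 2.
Substitute x = X/Z, y = Y/Z into f, then multiply by Z^2.
  monomial -2·x^2·y^0 ↦ -2·X^2·Y^0·Z^0.
  monomial 3·x^1·y^1 ↦ 3·X^1·Y^1·Z^0.
  monomial 1·x^1·y^0 ↦ 1·X^1·Y^0·Z^1.
  monomial -2·x^0·y^2 ↦ -2·X^0·Y^2·Z^0.
  monomial 3·x^0·y^1 ↦ 3·X^0·Y^1·Z^1.
  monomial 3·x^0·y^0 ↦ 3·X^0·Y^0·Z^2.
Collecting: F(X, Y, Z) = -2*X**2 + 3*X*Y + X*Z - 2*Y**2 + 3*Y*Z + 3*Z**2.


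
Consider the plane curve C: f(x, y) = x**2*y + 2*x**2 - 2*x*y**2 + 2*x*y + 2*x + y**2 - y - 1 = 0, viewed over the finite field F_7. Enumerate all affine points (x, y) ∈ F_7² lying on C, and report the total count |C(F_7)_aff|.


Affine F_7-points: {(1, 3), (1, 6), (4, 5), (5, 1), (5, 2), (6, 1), (6, 2)}; count = 7.

For each of the 49 pairs (x, y) ∈ F_7², evaluate f(x, y) mod 7. Record the zeros.
  x = 0: [0↦6, 1↦6, 2↦1, 3↦5, 4↦4, 5↦5, 6↦1]  zeros at y ∈ ∅
  x = 1: [0↦3, 1↦4, 2↦3, 3↦0, 4↦2, 5↦2, 6↦0]  zeros at y ∈ {3, 6}
  x = 2: [0↦4, 1↦1, 2↦6, 3↦5, 4↦5, 5↦6, 6↦1]  zeros at y ∈ ∅
  x = 3: [0↦2, 1↦4, 2↦3, 3↦6, 4↦6, 5↦3, 6↦4]  zeros at y ∈ ∅
  x = 4: [0↦4, 1↦6, 2↦1, 3↦3, 4↦5, 5↦0, 6↦2]  zeros at y ∈ {5}
  x = 5: [0↦3, 1↦0, 2↦0, 3↦3, 4↦2, 5↦4, 6↦2]  zeros at y ∈ {1, 2}
  x = 6: [0↦6, 1↦0, 2↦0, 3↦6, 4↦4, 5↦1, 6↦4]  zeros at y ∈ {1, 2}
Collecting zeros: affine points = {(1, 3), (1, 6), (4, 5), (5, 1), (5, 2), (6, 1), (6, 2)}.
Total count |C(F_7)_aff| = 7.


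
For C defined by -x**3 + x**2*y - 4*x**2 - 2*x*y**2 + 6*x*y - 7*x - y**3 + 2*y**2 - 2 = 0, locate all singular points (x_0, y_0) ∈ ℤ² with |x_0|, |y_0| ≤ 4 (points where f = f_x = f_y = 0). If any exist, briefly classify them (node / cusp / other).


Singular points: {(-1, 1)}; classification: cusp.

Compute partial derivatives:
  f_x = -3*x**2 + 2*x*y - 8*x - 2*y**2 + 6*y - 7.
  f_y = x**2 - 4*x*y + 6*x - 3*y**2 + 4*y.
Scan x_0 ∈ {−4, ..., 4}. For each x_0, f_y(x_0, y) is a polynomial in y; find its integer roots y ∈ {−4, ..., 4}, then test f_x and f at those candidates.
  x = -4: f_y(-4, y) = -3*y**2 + 20*y - 8; no integer root y with |y| ≤ 4.
  x = -3: f_y(-3, y) = -3*y**2 + 16*y - 9; no integer root y with |y| ≤ 4.
  x = -2: f_y(-2, y) = -3*y**2 + 12*y - 8; no integer root y with |y| ≤ 4.
  x = -1: f_y(-1, y) = -3*y**2 + 8*y - 5; vanishes at y ∈ {1}. (-1, 1): f_x = 0, f = 0 — SINGULAR.
  x = 0: f_y(0, y) = -3*y**2 + 4*y; vanishes at y ∈ {0}. (0, 0): f_x = -7 ≠ 0.
  x = 1: f_y(1, y) = 7 - 3*y**2; no integer root y with |y| ≤ 4.
  x = 2: f_y(2, y) = -3*y**2 - 4*y + 16; no integer root y with |y| ≤ 4.
  x = 3: f_y(3, y) = -3*y**2 - 8*y + 27; no integer root y with |y| ≤ 4.
  x = 4: f_y(4, y) = -3*y**2 - 12*y + 40; no integer root y with |y| ≤ 4.
Only singular point on the grid: (-1, 1).
Classify: substitute x = -1 + u, y = 1 + v and expand: f = -u**3 + u**2*v - 2*u*v**2 - v**3 + v**2.
No constant or linear terms (consistent with a singular point). Quadratic part: v**2. Cubic part: -u**3 + u**2*v - 2*u*v**2 - v**3.
The quadratic part v**2 is a perfect square, so there is a single (double) tangent line v = 0, i.e. y = 1. Restricting the cubic part to that line (v = 0) leaves -u**3 ≠ 0, so f is not divisible by v and the branch is v² ≈ u**3 to lowest order — this is a cusp.
Classification: cusp.


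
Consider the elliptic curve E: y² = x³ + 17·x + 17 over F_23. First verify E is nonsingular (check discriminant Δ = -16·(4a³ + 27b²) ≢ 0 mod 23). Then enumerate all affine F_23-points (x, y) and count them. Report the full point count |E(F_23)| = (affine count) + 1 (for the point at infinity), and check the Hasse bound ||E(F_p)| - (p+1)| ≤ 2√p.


Affine points = {(1, 9), (1, 14), (2, 6), (2, 17), (3, 7), (3, 16), (6, 6), (6, 17), (9, 5), (9, 18), (14, 3), (14, 20), (15, 6), (15, 17), (19, 0), (20, 10), (20, 13)}; affine count = 17; |E(F_23)| = 18.

Discriminant check: Δ ∝ 4a³ + 27b² = 4·17³ + 27·17² = 4·4913 + 27·289 ≡ 16 (mod 23). Nonzero ⇒ E is nonsingular.
For each x ∈ F_23, compute rhs = x³ + 17·x + 17 mod 23, then count y ∈ F_23 with y² ≡ rhs.
  x = 0: rhs = 17, matching y values: none (0 points).
  x = 1: rhs = 12, matching y values: 9, 14 (2 points).
  x = 2: rhs = 13, matching y values: 6, 17 (2 points).
  x = 3: rhs = 3, matching y values: 7, 16 (2 points).
  x = 4: rhs = 11, matching y values: none (0 points).
  x = 5: rhs = 20, matching y values: none (0 points).
  x = 6: rhs = 13, matching y values: 6, 17 (2 points).
  x = 7: rhs = 19, matching y values: none (0 points).
  x = 8: rhs = 21, matching y values: none (0 points).
  x = 9: rhs = 2, matching y values: 5, 18 (2 points).
  x = 10: rhs = 14, matching y values: none (0 points).
  x = 11: rhs = 17, matching y values: none (0 points).
  x = 12: rhs = 17, matching y values: none (0 points).
  x = 13: rhs = 20, matching y values: none (0 points).
  x = 14: rhs = 9, matching y values: 3, 20 (2 points).
  x = 15: rhs = 13, matching y values: 6, 17 (2 points).
  x = 16: rhs = 15, matching y values: none (0 points).
  x = 17: rhs = 21, matching y values: none (0 points).
  x = 18: rhs = 14, matching y values: none (0 points).
  x = 19: rhs = 0, matching y values: 0 (1 points).
  x = 20: rhs = 8, matching y values: 10, 13 (2 points).
  x = 21: rhs = 21, matching y values: none (0 points).
  x = 22: rhs = 22, matching y values: none (0 points).
Total affine count: 17.
Full point count |E(F_23)| = 17 + 1 = 18.
Hasse bound: |18 − (23+1)| = |-6| = 6 ≤ 2√23 ≈ 9.5917 ✓.


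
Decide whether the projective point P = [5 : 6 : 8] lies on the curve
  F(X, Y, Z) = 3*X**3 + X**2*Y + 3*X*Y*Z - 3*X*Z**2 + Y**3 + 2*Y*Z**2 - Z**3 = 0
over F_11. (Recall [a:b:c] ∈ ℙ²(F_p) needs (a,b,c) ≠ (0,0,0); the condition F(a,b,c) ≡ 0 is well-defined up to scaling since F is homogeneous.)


F(5,6,8) ≡ 9 (mod 11); P is NOT on the curve.

Evaluate F(5, 6, 8) term-by-term (mod 11).
  3*X**3 ↦ 3·125·1·1 = 375
  X**2*Y ↦ 1·25·6·1 = 150
  3*X*Y*Z ↦ 3·5·6·8 = 720
  -3*X*Z**2 ↦ -3·5·1·64 = -960
  Y**3 ↦ 1·1·216·1 = 216
  2*Y*Z**2 ↦ 2·1·6·64 = 768
  -Z**3 ↦ -1·1·1·512 = -512
Sum: F(5, 6, 8) = (375) + (150) + (720) + (-960) + (216) + (768) + (-512) = 757.
Reducing mod 11: 757 ≡ 9 (mod 11).
Since F(a, b, c) ≡ 9 ≠ 0 (mod 11), P does NOT lie on the curve.


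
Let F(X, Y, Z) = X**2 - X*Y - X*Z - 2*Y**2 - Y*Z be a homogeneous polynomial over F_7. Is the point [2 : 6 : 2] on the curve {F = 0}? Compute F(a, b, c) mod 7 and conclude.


F(2,6,2) ≡ 2 (mod 7); P is NOT on the curve.

Evaluate F(2, 6, 2) term-by-term (mod 7).
  X**2 ↦ 1·4·1·1 = 4
  -X*Y ↦ -1·2·6·1 = -12
  -X*Z ↦ -1·2·1·2 = -4
  -2*Y**2 ↦ -2·1·36·1 = -72
  -Y*Z ↦ -1·1·6·2 = -12
Sum: F(2, 6, 2) = (4) + (-12) + (-4) + (-72) + (-12) = -96.
Reducing mod 7: -96 ≡ 2 (mod 7).
Since F(a, b, c) ≡ 2 ≠ 0 (mod 7), P does NOT lie on the curve.


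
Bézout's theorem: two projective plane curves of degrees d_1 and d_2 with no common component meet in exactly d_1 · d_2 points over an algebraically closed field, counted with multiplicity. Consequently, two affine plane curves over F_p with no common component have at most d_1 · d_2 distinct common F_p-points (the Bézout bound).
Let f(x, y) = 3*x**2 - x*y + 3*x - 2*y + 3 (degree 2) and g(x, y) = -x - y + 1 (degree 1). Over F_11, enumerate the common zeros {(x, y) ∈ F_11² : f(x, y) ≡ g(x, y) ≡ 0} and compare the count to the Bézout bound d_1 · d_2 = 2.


Common zeros: {(5, 7)}; count = 1; Bézout bound = 2.

deg(f) = 2, deg(g) = 1, so Bézout bound = 2.
Scan x ∈ F_11. For each x, list the y ∈ F_11 with f(x, y) ≡ 0 and those with g(x, y) ≡ 0 (mod 11); the common zeros in that column are the intersection.
  x = 0: f ≡ 0 at y ∈ {7}; g ≡ 0 at y ∈ {1}; common: ∅.
  x = 1: f ≡ 0 at y ∈ {3}; g ≡ 0 at y ∈ {0}; common: ∅.
  x = 2: f ≡ 0 at y ∈ {8}; g ≡ 0 at y ∈ {10}; common: ∅.
  x = 3: f ≡ 0 at y ∈ {10}; g ≡ 0 at y ∈ {9}; common: ∅.
  x = 4: f ≡ 0 at y ∈ {5}; g ≡ 0 at y ∈ {8}; common: ∅.
  x = 5: f ≡ 0 at y ∈ {7}; g ≡ 0 at y ∈ {7}; common: {7}.
  x = 6: f ≡ 0 at y ∈ {1}; g ≡ 0 at y ∈ {6}; common: ∅.
  x = 7: f ≡ 0 at y ∈ {8}; g ≡ 0 at y ∈ {5}; common: ∅.
  x = 8: f ≡ 0 at y ∈ {1}; g ≡ 0 at y ∈ {4}; common: ∅.
  x = 9: f ≡ 0 at y ∈ ∅; g ≡ 0 at y ∈ {3}; common: ∅.
  x = 10: f ≡ 0 at y ∈ {3}; g ≡ 0 at y ∈ {2}; common: ∅.
Collecting: common zeros = {(5, 7)}, so the count is 1.
Comparison with the Bézout bound: 1 ≤ 2 = deg(f)·deg(g), as expected for curves with no common component (the affine F_11-count falls short of the bound because intersections may lie at infinity, over extension fields, or carry multiplicity).


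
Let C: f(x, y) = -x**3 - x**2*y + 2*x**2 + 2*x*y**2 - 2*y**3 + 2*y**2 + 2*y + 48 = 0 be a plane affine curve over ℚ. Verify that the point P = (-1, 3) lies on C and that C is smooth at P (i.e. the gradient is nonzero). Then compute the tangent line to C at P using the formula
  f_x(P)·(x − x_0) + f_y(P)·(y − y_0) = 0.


Tangent line at P: 17*x - 53*y + 176 = 0.

Step 1: f(-1, 3) = 0, so P lies on C.
Step 2: partial derivatives
  f_x(x, y) = -3*x**2 - 2*x*y + 4*x + 2*y**2, f_y(x, y) = -x**2 + 4*x*y - 6*y**2 + 4*y + 2.
  f_x(P) = 17, f_y(P) = -53 (gradient nonzero, so P is smooth).
Step 3: tangent line at P: 17·(x − -1) + -53·(y − 3) = 0.
Expanding: 17*x - 53*y + 176 = 0.


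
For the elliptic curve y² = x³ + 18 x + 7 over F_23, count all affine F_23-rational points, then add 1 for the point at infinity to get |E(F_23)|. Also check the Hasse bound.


Affine points = {(1, 7), (1, 16), (6, 3), (6, 20), (7, 4), (7, 19), (9, 1), (9, 22), (11, 8), (11, 15), (13, 0), (14, 6), (14, 17), (15, 8), (15, 15), (19, 3), (19, 20), (20, 8), (20, 15), (21, 3), (21, 20)}; affine count = 21; |E(F_23)| = 22.

Discriminant check: Δ ∝ 4a³ + 27b² = 4·18³ + 27·7² = 4·5832 + 27·49 ≡ 18 (mod 23). Nonzero ⇒ E is nonsingular.
For each x ∈ F_23, compute rhs = x³ + 18·x + 7 mod 23, then count y ∈ F_23 with y² ≡ rhs.
  x = 0: rhs = 7, matching y values: none (0 points).
  x = 1: rhs = 3, matching y values: 7, 16 (2 points).
  x = 2: rhs = 5, matching y values: none (0 points).
  x = 3: rhs = 19, matching y values: none (0 points).
  x = 4: rhs = 5, matching y values: none (0 points).
  x = 5: rhs = 15, matching y values: none (0 points).
  x = 6: rhs = 9, matching y values: 3, 20 (2 points).
  x = 7: rhs = 16, matching y values: 4, 19 (2 points).
  x = 8: rhs = 19, matching y values: none (0 points).
  x = 9: rhs = 1, matching y values: 1, 22 (2 points).
  x = 10: rhs = 14, matching y values: none (0 points).
  x = 11: rhs = 18, matching y values: 8, 15 (2 points).
  x = 12: rhs = 19, matching y values: none (0 points).
  x = 13: rhs = 0, matching y values: 0 (1 points).
  x = 14: rhs = 13, matching y values: 6, 17 (2 points).
  x = 15: rhs = 18, matching y values: 8, 15 (2 points).
  x = 16: rhs = 21, matching y values: none (0 points).
  x = 17: rhs = 5, matching y values: none (0 points).
  x = 18: rhs = 22, matching y values: none (0 points).
  x = 19: rhs = 9, matching y values: 3, 20 (2 points).
  x = 20: rhs = 18, matching y values: 8, 15 (2 points).
  x = 21: rhs = 9, matching y values: 3, 20 (2 points).
  x = 22: rhs = 11, matching y values: none (0 points).
Total affine count: 21.
Full point count |E(F_23)| = 21 + 1 = 22.
Hasse bound: |22 − (23+1)| = |-2| = 2 ≤ 2√23 ≈ 9.5917 ✓.


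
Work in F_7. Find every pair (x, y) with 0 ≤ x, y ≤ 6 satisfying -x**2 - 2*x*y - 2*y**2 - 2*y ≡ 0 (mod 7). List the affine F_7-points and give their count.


Affine F_7-points: {(0, 0), (0, 6), (1, 1), (1, 4), (2, 5), (2, 6), (4, 1), (5, 4)}; count = 8.

For each of the 49 pairs (x, y) ∈ F_7², evaluate f(x, y) mod 7. Record the zeros.
  x = 0: [0↦0, 1↦3, 2↦2, 3↦4, 4↦2, 5↦3, 6↦0]  zeros at y ∈ {0, 6}
  x = 1: [0↦6, 1↦0, 2↦4, 3↦4, 4↦0, 5↦6, 6↦1]  zeros at y ∈ {1, 4}
  x = 2: [0↦3, 1↦2, 2↦4, 3↦2, 4↦3, 5↦0, 6↦0]  zeros at y ∈ {5, 6}
  x = 3: [0↦5, 1↦2, 2↦2, 3↦5, 4↦4, 5↦6, 6↦4]  zeros at y ∈ ∅
  x = 4: [0↦5, 1↦0, 2↦5, 3↦6, 4↦3, 5↦3, 6↦6]  zeros at y ∈ {1}
  x = 5: [0↦3, 1↦3, 2↦6, 3↦5, 4↦0, 5↦5, 6↦6]  zeros at y ∈ {4}
  x = 6: [0↦6, 1↦4, 2↦5, 3↦2, 4↦2, 5↦5, 6↦4]  zeros at y ∈ ∅
Collecting zeros: affine points = {(0, 0), (0, 6), (1, 1), (1, 4), (2, 5), (2, 6), (4, 1), (5, 4)}.
Total count |C(F_7)_aff| = 8.


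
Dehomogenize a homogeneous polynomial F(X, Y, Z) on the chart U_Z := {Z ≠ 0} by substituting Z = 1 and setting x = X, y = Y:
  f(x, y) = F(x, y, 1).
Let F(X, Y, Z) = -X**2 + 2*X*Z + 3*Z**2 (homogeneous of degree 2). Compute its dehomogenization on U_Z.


f(x, y) = -x**2 + 2*x + 3

On U_Z we set Z = 1. Each monomial c·X^i·Y^j·Z^k in F becomes c·x^i·y^j·1^k = c·x^i·y^j.
Substituting Z = 1: F(X, Y, 1) = -x**2 + 2*x + 3.
Note: deg(f) ≤ deg(F) = 2; strict inequality happens when F is divisible by Z (lost terms).


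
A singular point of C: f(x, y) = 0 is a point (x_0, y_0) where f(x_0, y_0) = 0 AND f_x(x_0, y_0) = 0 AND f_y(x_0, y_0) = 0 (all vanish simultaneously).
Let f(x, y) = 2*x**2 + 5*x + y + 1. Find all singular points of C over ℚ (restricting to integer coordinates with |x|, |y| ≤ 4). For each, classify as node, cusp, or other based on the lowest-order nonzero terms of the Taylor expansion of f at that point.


No singular points in the scanned grid; C is smooth there.

Compute partial derivatives:
  f_x = 4*x + 5.
  f_y = 1.
f_y = 1 is a nonzero constant, so f_y never vanishes: no point (x, y) can satisfy f = f_x = f_y = 0. In particular no (x, y) ∈ {−4, ..., 4}² is singular; the curve is smooth.


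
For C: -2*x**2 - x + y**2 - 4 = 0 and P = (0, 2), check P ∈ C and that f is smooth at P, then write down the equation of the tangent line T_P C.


Tangent line at P: -x + 4*y - 8 = 0.

Step 1: f(0, 2) = 0, so P lies on C.
Step 2: partial derivatives
  f_x(x, y) = -4*x - 1, f_y(x, y) = 2*y.
  f_x(P) = -1, f_y(P) = 4 (gradient nonzero, so P is smooth).
Step 3: tangent line at P: -1·(x − 0) + 4·(y − 2) = 0.
Expanding: -x + 4*y - 8 = 0.


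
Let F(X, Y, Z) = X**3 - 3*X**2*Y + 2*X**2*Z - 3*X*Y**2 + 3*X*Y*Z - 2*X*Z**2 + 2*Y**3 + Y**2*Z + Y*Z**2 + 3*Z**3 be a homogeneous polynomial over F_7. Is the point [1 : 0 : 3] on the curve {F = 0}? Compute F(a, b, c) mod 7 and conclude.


F(1,0,3) ≡ 0 (mod 7); P is on the curve.

Evaluate F(1, 0, 3) term-by-term (mod 7).
  X**3 ↦ 1·1·1·1 = 1
  -3*X**2*Y ↦ -3·1·0·1 = 0
  2*X**2*Z ↦ 2·1·1·3 = 6
  -3*X*Y**2 ↦ -3·1·0·1 = 0
  3*X*Y*Z ↦ 3·1·0·3 = 0
  -2*X*Z**2 ↦ -2·1·1·9 = -18
  2*Y**3 ↦ 2·1·0·1 = 0
  Y**2*Z ↦ 1·1·0·3 = 0
  Y*Z**2 ↦ 1·1·0·9 = 0
  3*Z**3 ↦ 3·1·1·27 = 81
Sum: F(1, 0, 3) = (1) + (0) + (6) + (0) + (0) + (-18) + (0) + (0) + (0) + (81) = 70.
Reducing mod 7: 70 ≡ 0 (mod 7).
Since F(a, b, c) ≡ 0 (mod 7), P lies on the curve.


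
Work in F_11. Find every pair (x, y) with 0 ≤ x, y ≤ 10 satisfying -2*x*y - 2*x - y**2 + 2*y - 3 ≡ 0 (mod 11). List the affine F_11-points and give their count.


Affine F_11-points: {(0, 4), (0, 9), (2, 3), (2, 6), (4, 0), (4, 5), (5, 1), (5, 2), (10, 7), (10, 8)}; count = 10.

For each of the 121 pairs (x, y) ∈ F_11², evaluate f(x, y) mod 11. Record the zeros.
  x = 0: [0↦8, 1↦9, 2↦8, 3↦5, 4↦0, 5↦4, 6↦6, 7↦6, 8↦4, 9↦0, 10↦5]  zeros at y ∈ {4, 9}
  x = 1: [0↦6, 1↦5, 2↦2, 3↦8, 4↦1, 5↦3, 6↦3, 7↦1, 8↦8, 9↦2, 10↦5]  zeros at y ∈ ∅
  x = 2: [0↦4, 1↦1, 2↦7, 3↦0, 4↦2, 5↦2, 6↦0, 7↦7, 8↦1, 9↦4, 10↦5]  zeros at y ∈ {3, 6}
  x = 3: [0↦2, 1↦8, 2↦1, 3↦3, 4↦3, 5↦1, 6↦8, 7↦2, 8↦5, 9↦6, 10↦5]  zeros at y ∈ ∅
  x = 4: [0↦0, 1↦4, 2↦6, 3↦6, 4↦4, 5↦0, 6↦5, 7↦8, 8↦9, 9↦8, 10↦5]  zeros at y ∈ {0, 5}
  x = 5: [0↦9, 1↦0, 2↦0, 3↦9, 4↦5, 5↦10, 6↦2, 7↦3, 8↦2, 9↦10, 10↦5]  zeros at y ∈ {1, 2}
  x = 6: [0↦7, 1↦7, 2↦5, 3↦1, 4↦6, 5↦9, 6↦10, 7↦9, 8↦6, 9↦1, 10↦5]  zeros at y ∈ ∅
  x = 7: [0↦5, 1↦3, 2↦10, 3↦4, 4↦7, 5↦8, 6↦7, 7↦4, 8↦10, 9↦3, 10↦5]  zeros at y ∈ ∅
  x = 8: [0↦3, 1↦10, 2↦4, 3↦7, 4↦8, 5↦7, 6↦4, 7↦10, 8↦3, 9↦5, 10↦5]  zeros at y ∈ ∅
  x = 9: [0↦1, 1↦6, 2↦9, 3↦10, 4↦9, 5↦6, 6↦1, 7↦5, 8↦7, 9↦7, 10↦5]  zeros at y ∈ ∅
  x = 10: [0↦10, 1↦2, 2↦3, 3↦2, 4↦10, 5↦5, 6↦9, 7↦0, 8↦0, 9↦9, 10↦5]  zeros at y ∈ {7, 8}
Collecting zeros: affine points = {(0, 4), (0, 9), (2, 3), (2, 6), (4, 0), (4, 5), (5, 1), (5, 2), (10, 7), (10, 8)}.
Total count |C(F_11)_aff| = 10.


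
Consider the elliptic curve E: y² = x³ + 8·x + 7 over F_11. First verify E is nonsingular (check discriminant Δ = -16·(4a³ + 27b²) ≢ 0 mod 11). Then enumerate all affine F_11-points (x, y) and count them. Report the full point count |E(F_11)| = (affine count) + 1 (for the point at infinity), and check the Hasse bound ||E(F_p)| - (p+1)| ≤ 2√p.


Affine points = {(1, 4), (1, 7), (2, 3), (2, 8), (3, 5), (3, 6), (4, 2), (4, 9), (8, 0), (9, 4), (9, 7), (10, 3), (10, 8)}; affine count = 13; |E(F_11)| = 14.

Discriminant check: Δ ∝ 4a³ + 27b² = 4·8³ + 27·7² = 4·512 + 27·49 ≡ 5 (mod 11). Nonzero ⇒ E is nonsingular.
For each x ∈ F_11, compute rhs = x³ + 8·x + 7 mod 11, then count y ∈ F_11 with y² ≡ rhs.
  x = 0: rhs = 7, matching y values: none (0 points).
  x = 1: rhs = 5, matching y values: 4, 7 (2 points).
  x = 2: rhs = 9, matching y values: 3, 8 (2 points).
  x = 3: rhs = 3, matching y values: 5, 6 (2 points).
  x = 4: rhs = 4, matching y values: 2, 9 (2 points).
  x = 5: rhs = 7, matching y values: none (0 points).
  x = 6: rhs = 7, matching y values: none (0 points).
  x = 7: rhs = 10, matching y values: none (0 points).
  x = 8: rhs = 0, matching y values: 0 (1 points).
  x = 9: rhs = 5, matching y values: 4, 7 (2 points).
  x = 10: rhs = 9, matching y values: 3, 8 (2 points).
Total affine count: 13.
Full point count |E(F_11)| = 13 + 1 = 14.
Hasse bound: |14 − (11+1)| = |2| = 2 ≤ 2√11 ≈ 6.6332 ✓.


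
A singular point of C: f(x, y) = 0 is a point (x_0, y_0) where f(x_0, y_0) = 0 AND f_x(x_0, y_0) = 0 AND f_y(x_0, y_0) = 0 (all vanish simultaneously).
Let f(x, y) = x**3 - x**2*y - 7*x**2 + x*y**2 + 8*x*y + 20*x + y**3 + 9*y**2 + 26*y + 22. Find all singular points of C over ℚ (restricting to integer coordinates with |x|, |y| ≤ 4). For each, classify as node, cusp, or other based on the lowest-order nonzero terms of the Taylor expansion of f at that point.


Singular points: {(1, -3)}; classification: node.

Compute partial derivatives:
  f_x = 3*x**2 - 2*x*y - 14*x + y**2 + 8*y + 20.
  f_y = -x**2 + 2*x*y + 8*x + 3*y**2 + 18*y + 26.
Scan x_0 ∈ {−4, ..., 4}. For each x_0, f_y(x_0, y) is a polynomial in y; find its integer roots y ∈ {−4, ..., 4}, then test f_x and f at those candidates.
  x = -4: f_y(-4, y) = 3*y**2 + 10*y - 22; no integer root y with |y| ≤ 4.
  x = -3: f_y(-3, y) = 3*y**2 + 12*y - 7; no integer root y with |y| ≤ 4.
  x = -2: f_y(-2, y) = 3*y**2 + 14*y + 6; no integer root y with |y| ≤ 4.
  x = -1: f_y(-1, y) = 3*y**2 + 16*y + 17; no integer root y with |y| ≤ 4.
  x = 0: f_y(0, y) = 3*y**2 + 18*y + 26; no integer root y with |y| ≤ 4.
  x = 1: f_y(1, y) = 3*y**2 + 20*y + 33; vanishes at y ∈ {-3}. (1, -3): f_x = 0, f = 0 — SINGULAR.
  x = 2: f_y(2, y) = 3*y**2 + 22*y + 38; no integer root y with |y| ≤ 4.
  x = 3: f_y(3, y) = 3*y**2 + 24*y + 41; no integer root y with |y| ≤ 4.
  x = 4: f_y(4, y) = 3*y**2 + 26*y + 42; no integer root y with |y| ≤ 4.
Only singular point on the grid: (1, -3).
Classify: substitute x = 1 + u, y = -3 + v and expand: f = u**3 - u**2*v - u**2 + u*v**2 + v**3 + v**2.
No constant or linear terms (consistent with a singular point). Quadratic part: -u**2 + v**2. Cubic part: u**3 - u**2*v + u*v**2 + v**3.
The quadratic part v**2 - u**2 = (v − u)(v + u) splits into two distinct linear factors, so there are two distinct tangent lines y − -3 = ±(x − 1) — this is a node (ordinary double point).
Classification: node.


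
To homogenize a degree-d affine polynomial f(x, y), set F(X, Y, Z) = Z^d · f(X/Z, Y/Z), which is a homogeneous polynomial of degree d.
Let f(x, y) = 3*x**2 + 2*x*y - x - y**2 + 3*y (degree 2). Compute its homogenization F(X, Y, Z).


F(X, Y, Z) = 3*X**2 + 2*X*Y - X*Z - Y**2 + 3*Y*Z

deg(f) = 2.
Substitute x = X/Z, y = Y/Z into f, then multiply by Z^2.
  monomial 3·x^2·y^0 ↦ 3·X^2·Y^0·Z^0.
  monomial 2·x^1·y^1 ↦ 2·X^1·Y^1·Z^0.
  monomial -1·x^1·y^0 ↦ -1·X^1·Y^0·Z^1.
  monomial -1·x^0·y^2 ↦ -1·X^0·Y^2·Z^0.
  monomial 3·x^0·y^1 ↦ 3·X^0·Y^1·Z^1.
Collecting: F(X, Y, Z) = 3*X**2 + 2*X*Y - X*Z - Y**2 + 3*Y*Z.


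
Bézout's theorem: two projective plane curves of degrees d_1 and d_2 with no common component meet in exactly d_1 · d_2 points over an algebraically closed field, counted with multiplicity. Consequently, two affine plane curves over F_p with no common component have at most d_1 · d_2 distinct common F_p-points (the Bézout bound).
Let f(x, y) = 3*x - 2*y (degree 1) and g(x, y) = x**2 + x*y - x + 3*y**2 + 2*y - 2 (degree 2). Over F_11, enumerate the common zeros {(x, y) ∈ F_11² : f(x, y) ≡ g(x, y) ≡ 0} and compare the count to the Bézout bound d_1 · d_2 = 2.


Common zeros: {(4, 6), (5, 2)}; count = 2; Bézout bound = 2.

deg(f) = 1, deg(g) = 2, so Bézout bound = 2.
Scan x ∈ F_11. For each x, list the y ∈ F_11 with f(x, y) ≡ 0 and those with g(x, y) ≡ 0 (mod 11); the common zeros in that column are the intersection.
  x = 0: f ≡ 0 at y ∈ {0}; g ≡ 0 at y ∈ ∅; common: ∅.
  x = 1: f ≡ 0 at y ∈ {7}; g ≡ 0 at y ∈ {5}; common: ∅.
  x = 2: f ≡ 0 at y ∈ {3}; g ≡ 0 at y ∈ {0, 6}; common: ∅.
  x = 3: f ≡ 0 at y ∈ {10}; g ≡ 0 at y ∈ ∅; common: ∅.
  x = 4: f ≡ 0 at y ∈ {6}; g ≡ 0 at y ∈ {3, 6}; common: {6}.
  x = 5: f ≡ 0 at y ∈ {2}; g ≡ 0 at y ∈ {2, 3}; common: {2}.
  x = 6: f ≡ 0 at y ∈ {9}; g ≡ 0 at y ∈ {5, 7}; common: ∅.
  x = 7: f ≡ 0 at y ∈ {5}; g ≡ 0 at y ∈ ∅; common: ∅.
  x = 8: f ≡ 0 at y ∈ {1}; g ≡ 0 at y ∈ ∅; common: ∅.
  x = 9: f ≡ 0 at y ∈ {8}; g ≡ 0 at y ∈ ∅; common: ∅.
  x = 10: f ≡ 0 at y ∈ {4}; g ≡ 0 at y ∈ {0, 7}; common: ∅.
Collecting: common zeros = {(4, 6), (5, 2)}, so the count is 2.
Comparison with the Bézout bound: 2 ≤ 2 = deg(f)·deg(g), as expected for curves with no common component (the bound is attained).


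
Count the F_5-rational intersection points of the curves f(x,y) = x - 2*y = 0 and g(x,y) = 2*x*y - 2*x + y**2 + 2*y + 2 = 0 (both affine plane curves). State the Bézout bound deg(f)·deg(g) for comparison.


Common zeros: {(2, 1)}; count = 1; Bézout bound = 2.

deg(f) = 1, deg(g) = 2, so Bézout bound = 2.
Scan x ∈ F_5. For each x, list the y ∈ F_5 with f(x, y) ≡ 0 and those with g(x, y) ≡ 0 (mod 5); the common zeros in that column are the intersection.
  x = 0: f ≡ 0 at y ∈ {0}; g ≡ 0 at y ∈ {1, 2}; common: ∅.
  x = 1: f ≡ 0 at y ∈ {3}; g ≡ 0 at y ∈ {0, 1}; common: ∅.
  x = 2: f ≡ 0 at y ∈ {1}; g ≡ 0 at y ∈ {1, 3}; common: {1}.
  x = 3: f ≡ 0 at y ∈ {4}; g ≡ 0 at y ∈ {1}; common: ∅.
  x = 4: f ≡ 0 at y ∈ {2}; g ≡ 0 at y ∈ {1, 4}; common: ∅.
Collecting: common zeros = {(2, 1)}, so the count is 1.
Comparison with the Bézout bound: 1 ≤ 2 = deg(f)·deg(g), as expected for curves with no common component (the affine F_5-count falls short of the bound because intersections may lie at infinity, over extension fields, or carry multiplicity).


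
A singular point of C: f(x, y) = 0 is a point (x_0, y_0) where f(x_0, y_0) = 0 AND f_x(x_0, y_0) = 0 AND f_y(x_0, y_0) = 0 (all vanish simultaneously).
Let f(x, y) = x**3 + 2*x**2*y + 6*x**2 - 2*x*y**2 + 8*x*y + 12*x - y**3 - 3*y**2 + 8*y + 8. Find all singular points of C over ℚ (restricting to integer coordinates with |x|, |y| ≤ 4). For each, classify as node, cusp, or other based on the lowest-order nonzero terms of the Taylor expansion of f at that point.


Singular points: {(-2, 0)}; classification: cusp.

Compute partial derivatives:
  f_x = 3*x**2 + 4*x*y + 12*x - 2*y**2 + 8*y + 12.
  f_y = 2*x**2 - 4*x*y + 8*x - 3*y**2 - 6*y + 8.
Scan x_0 ∈ {−4, ..., 4}. For each x_0, f_y(x_0, y) is a polynomial in y; find its integer roots y ∈ {−4, ..., 4}, then test f_x and f at those candidates.
  x = -4: f_y(-4, y) = -3*y**2 + 10*y + 8; vanishes at y ∈ {4}. (-4, 4): f_x = -52 ≠ 0.
  x = -3: f_y(-3, y) = -3*y**2 + 6*y + 2; no integer root y with |y| ≤ 4.
  x = -2: f_y(-2, y) = -3*y**2 + 2*y; vanishes at y ∈ {0}. (-2, 0): f_x = 0, f = 0 — SINGULAR.
  x = -1: f_y(-1, y) = -3*y**2 - 2*y + 2; no integer root y with |y| ≤ 4.
  x = 0: f_y(0, y) = -3*y**2 - 6*y + 8; no integer root y with |y| ≤ 4.
  x = 1: f_y(1, y) = -3*y**2 - 10*y + 18; no integer root y with |y| ≤ 4.
  x = 2: f_y(2, y) = -3*y**2 - 14*y + 32; no integer root y with |y| ≤ 4.
  x = 3: f_y(3, y) = -3*y**2 - 18*y + 50; no integer root y with |y| ≤ 4.
  x = 4: f_y(4, y) = -3*y**2 - 22*y + 72; no integer root y with |y| ≤ 4.
Only singular point on the grid: (-2, 0).
Classify: substitute x = -2 + u, y = 0 + v and expand: f = u**3 + 2*u**2*v - 2*u*v**2 - v**3 + v**2.
No constant or linear terms (consistent with a singular point). Quadratic part: v**2. Cubic part: u**3 + 2*u**2*v - 2*u*v**2 - v**3.
The quadratic part v**2 is a perfect square, so there is a single (double) tangent line v = 0, i.e. y = 0. Restricting the cubic part to that line (v = 0) leaves u**3 ≠ 0, so f is not divisible by v and the branch is v² ≈ -u**3 to lowest order — this is a cusp.
Classification: cusp.


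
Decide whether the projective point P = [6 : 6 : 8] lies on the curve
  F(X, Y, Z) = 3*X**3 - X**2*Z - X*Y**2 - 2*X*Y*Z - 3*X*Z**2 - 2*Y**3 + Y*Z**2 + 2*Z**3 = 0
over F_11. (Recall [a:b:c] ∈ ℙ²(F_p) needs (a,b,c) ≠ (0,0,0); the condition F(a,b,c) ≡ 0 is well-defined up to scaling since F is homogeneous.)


F(6,6,8) ≡ 8 (mod 11); P is NOT on the curve.

Evaluate F(6, 6, 8) term-by-term (mod 11).
  3*X**3 ↦ 3·216·1·1 = 648
  -X**2*Z ↦ -1·36·1·8 = -288
  -X*Y**2 ↦ -1·6·36·1 = -216
  -2*X*Y*Z ↦ -2·6·6·8 = -576
  -3*X*Z**2 ↦ -3·6·1·64 = -1152
  -2*Y**3 ↦ -2·1·216·1 = -432
  Y*Z**2 ↦ 1·1·6·64 = 384
  2*Z**3 ↦ 2·1·1·512 = 1024
Sum: F(6, 6, 8) = (648) + (-288) + (-216) + (-576) + (-1152) + (-432) + (384) + (1024) = -608.
Reducing mod 11: -608 ≡ 8 (mod 11).
Since F(a, b, c) ≡ 8 ≠ 0 (mod 11), P does NOT lie on the curve.


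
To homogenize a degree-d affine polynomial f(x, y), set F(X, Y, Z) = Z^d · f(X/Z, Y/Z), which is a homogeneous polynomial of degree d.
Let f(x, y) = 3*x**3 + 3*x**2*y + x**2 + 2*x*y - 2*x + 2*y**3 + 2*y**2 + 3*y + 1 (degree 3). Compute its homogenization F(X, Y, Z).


F(X, Y, Z) = 3*X**3 + 3*X**2*Y + X**2*Z + 2*X*Y*Z - 2*X*Z**2 + 2*Y**3 + 2*Y**2*Z + 3*Y*Z**2 + Z**3

deg(f) = 3.
Substitute x = X/Z, y = Y/Z into f, then multiply by Z^3.
  monomial 3·x^3·y^0 ↦ 3·X^3·Y^0·Z^0.
  monomial 3·x^2·y^1 ↦ 3·X^2·Y^1·Z^0.
  monomial 1·x^2·y^0 ↦ 1·X^2·Y^0·Z^1.
  monomial 2·x^1·y^1 ↦ 2·X^1·Y^1·Z^1.
  monomial -2·x^1·y^0 ↦ -2·X^1·Y^0·Z^2.
  monomial 2·x^0·y^3 ↦ 2·X^0·Y^3·Z^0.
  monomial 2·x^0·y^2 ↦ 2·X^0·Y^2·Z^1.
  monomial 3·x^0·y^1 ↦ 3·X^0·Y^1·Z^2.
  monomial 1·x^0·y^0 ↦ 1·X^0·Y^0·Z^3.
Collecting: F(X, Y, Z) = 3*X**3 + 3*X**2*Y + X**2*Z + 2*X*Y*Z - 2*X*Z**2 + 2*Y**3 + 2*Y**2*Z + 3*Y*Z**2 + Z**3.


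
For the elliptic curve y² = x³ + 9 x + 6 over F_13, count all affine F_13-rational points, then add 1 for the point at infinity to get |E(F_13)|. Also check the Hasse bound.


Affine points = {(1, 4), (1, 9), (6, 4), (6, 9), (7, 3), (7, 10), (9, 6), (9, 7), (10, 2), (10, 11), (12, 3), (12, 10)}; affine count = 12; |E(F_13)| = 13.

Discriminant check: Δ ∝ 4a³ + 27b² = 4·9³ + 27·6² = 4·729 + 27·36 ≡ 1 (mod 13). Nonzero ⇒ E is nonsingular.
For each x ∈ F_13, compute rhs = x³ + 9·x + 6 mod 13, then count y ∈ F_13 with y² ≡ rhs.
  x = 0: rhs = 6, matching y values: none (0 points).
  x = 1: rhs = 3, matching y values: 4, 9 (2 points).
  x = 2: rhs = 6, matching y values: none (0 points).
  x = 3: rhs = 8, matching y values: none (0 points).
  x = 4: rhs = 2, matching y values: none (0 points).
  x = 5: rhs = 7, matching y values: none (0 points).
  x = 6: rhs = 3, matching y values: 4, 9 (2 points).
  x = 7: rhs = 9, matching y values: 3, 10 (2 points).
  x = 8: rhs = 5, matching y values: none (0 points).
  x = 9: rhs = 10, matching y values: 6, 7 (2 points).
  x = 10: rhs = 4, matching y values: 2, 11 (2 points).
  x = 11: rhs = 6, matching y values: none (0 points).
  x = 12: rhs = 9, matching y values: 3, 10 (2 points).
Total affine count: 12.
Full point count |E(F_13)| = 12 + 1 = 13.
Hasse bound: |13 − (13+1)| = |-1| = 1 ≤ 2√13 ≈ 7.2111 ✓.


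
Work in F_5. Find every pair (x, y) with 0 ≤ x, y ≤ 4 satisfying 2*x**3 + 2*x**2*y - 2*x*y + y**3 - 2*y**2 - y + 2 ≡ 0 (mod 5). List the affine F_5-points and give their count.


Affine F_5-points: {(0, 1), (0, 2), (0, 4), (1, 3), (2, 1), (4, 0)}; count = 6.

For each of the 25 pairs (x, y) ∈ F_5², evaluate f(x, y) mod 5. Record the zeros.
  x = 0: [0↦2, 1↦0, 2↦0, 3↦3, 4↦0]  zeros at y ∈ {1, 2, 4}
  x = 1: [0↦4, 1↦2, 2↦2, 3↦0, 4↦2]  zeros at y ∈ {3}
  x = 2: [0↦3, 1↦0, 2↦4, 3↦1, 4↦2]  zeros at y ∈ {1}
  x = 3: [0↦1, 1↦1, 2↦3, 3↦3, 4↦2]  zeros at y ∈ ∅
  x = 4: [0↦0, 1↦2, 2↦1, 3↦3, 4↦4]  zeros at y ∈ {0}
Collecting zeros: affine points = {(0, 1), (0, 2), (0, 4), (1, 3), (2, 1), (4, 0)}.
Total count |C(F_5)_aff| = 6.


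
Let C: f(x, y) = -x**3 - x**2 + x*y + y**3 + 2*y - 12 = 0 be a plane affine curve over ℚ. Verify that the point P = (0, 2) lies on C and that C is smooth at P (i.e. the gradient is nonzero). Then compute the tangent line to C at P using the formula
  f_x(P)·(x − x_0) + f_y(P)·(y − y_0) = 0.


Tangent line at P: 2*x + 14*y - 28 = 0.

Step 1: f(0, 2) = 0, so P lies on C.
Step 2: partial derivatives
  f_x(x, y) = -3*x**2 - 2*x + y, f_y(x, y) = x + 3*y**2 + 2.
  f_x(P) = 2, f_y(P) = 14 (gradient nonzero, so P is smooth).
Step 3: tangent line at P: 2·(x − 0) + 14·(y − 2) = 0.
Expanding: 2*x + 14*y - 28 = 0.


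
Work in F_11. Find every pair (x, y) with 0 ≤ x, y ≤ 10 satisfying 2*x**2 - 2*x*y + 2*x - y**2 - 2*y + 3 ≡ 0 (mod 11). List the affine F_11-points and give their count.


Affine F_11-points: {(0, 1), (0, 8), (1, 9), (5, 5), (6, 2), (6, 6), (7, 8), (7, 9), (10, 5), (10, 6)}; count = 10.

For each of the 121 pairs (x, y) ∈ F_11², evaluate f(x, y) mod 11. Record the zeros.
  x = 0: [0↦3, 1↦0, 2↦6, 3↦10, 4↦1, 5↦1, 6↦10, 7↦6, 8↦0, 9↦3, 10↦4]  zeros at y ∈ {1, 8}
  x = 1: [0↦7, 1↦2, 2↦6, 3↦8, 4↦8, 5↦6, 6↦2, 7↦7, 8↦10, 9↦0, 10↦10]  zeros at y ∈ {9}
  x = 2: [0↦4, 1↦8, 2↦10, 3↦10, 4↦8, 5↦4, 6↦9, 7↦1, 8↦2, 9↦1, 10↦9]  zeros at y ∈ ∅
  x = 3: [0↦5, 1↦7, 2↦7, 3↦5, 4↦1, 5↦6, 6↦9, 7↦10, 8↦9, 9↦6, 10↦1]  zeros at y ∈ ∅
  x = 4: [0↦10, 1↦10, 2↦8, 3↦4, 4↦9, 5↦1, 6↦2, 7↦1, 8↦9, 9↦4, 10↦8]  zeros at y ∈ ∅
  x = 5: [0↦8, 1↦6, 2↦2, 3↦7, 4↦10, 5↦0, 6↦10, 7↦7, 8↦2, 9↦6, 10↦8]  zeros at y ∈ {5}
  x = 6: [0↦10, 1↦6, 2↦0, 3↦3, 4↦4, 5↦3, 6↦0, 7↦6, 8↦10, 9↦1, 10↦1]  zeros at y ∈ {2, 6}
  x = 7: [0↦5, 1↦10, 2↦2, 3↦3, 4↦2, 5↦10, 6↦5, 7↦9, 8↦0, 9↦0, 10↦9]  zeros at y ∈ {8, 9}
  x = 8: [0↦4, 1↦7, 2↦8, 3↦7, 4↦4, 5↦10, 6↦3, 7↦5, 8↦5, 9↦3, 10↦10]  zeros at y ∈ ∅
  x = 9: [0↦7, 1↦8, 2↦7, 3↦4, 4↦10, 5↦3, 6↦5, 7↦5, 8↦3, 9↦10, 10↦4]  zeros at y ∈ ∅
  x = 10: [0↦3, 1↦2, 2↦10, 3↦5, 4↦9, 5↦0, 6↦0, 7↦9, 8↦5, 9↦10, 10↦2]  zeros at y ∈ {5, 6}
Collecting zeros: affine points = {(0, 1), (0, 8), (1, 9), (5, 5), (6, 2), (6, 6), (7, 8), (7, 9), (10, 5), (10, 6)}.
Total count |C(F_11)_aff| = 10.


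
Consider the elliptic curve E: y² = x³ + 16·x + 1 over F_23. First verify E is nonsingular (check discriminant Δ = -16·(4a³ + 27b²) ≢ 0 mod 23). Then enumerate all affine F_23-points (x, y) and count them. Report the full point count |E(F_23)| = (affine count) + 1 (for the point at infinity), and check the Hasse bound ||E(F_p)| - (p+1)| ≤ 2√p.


Affine points = {(0, 1), (0, 22), (1, 8), (1, 15), (2, 8), (2, 15), (9, 0), (11, 6), (11, 17), (12, 9), (12, 14), (14, 5), (14, 18), (16, 11), (16, 12), (18, 7), (18, 16), (20, 8), (20, 15)}; affine count = 19; |E(F_23)| = 20.

Discriminant check: Δ ∝ 4a³ + 27b² = 4·16³ + 27·1² = 4·4096 + 27·1 ≡ 12 (mod 23). Nonzero ⇒ E is nonsingular.
For each x ∈ F_23, compute rhs = x³ + 16·x + 1 mod 23, then count y ∈ F_23 with y² ≡ rhs.
  x = 0: rhs = 1, matching y values: 1, 22 (2 points).
  x = 1: rhs = 18, matching y values: 8, 15 (2 points).
  x = 2: rhs = 18, matching y values: 8, 15 (2 points).
  x = 3: rhs = 7, matching y values: none (0 points).
  x = 4: rhs = 14, matching y values: none (0 points).
  x = 5: rhs = 22, matching y values: none (0 points).
  x = 6: rhs = 14, matching y values: none (0 points).
  x = 7: rhs = 19, matching y values: none (0 points).
  x = 8: rhs = 20, matching y values: none (0 points).
  x = 9: rhs = 0, matching y values: 0 (1 points).
  x = 10: rhs = 11, matching y values: none (0 points).
  x = 11: rhs = 13, matching y values: 6, 17 (2 points).
  x = 12: rhs = 12, matching y values: 9, 14 (2 points).
  x = 13: rhs = 14, matching y values: none (0 points).
  x = 14: rhs = 2, matching y values: 5, 18 (2 points).
  x = 15: rhs = 5, matching y values: none (0 points).
  x = 16: rhs = 6, matching y values: 11, 12 (2 points).
  x = 17: rhs = 11, matching y values: none (0 points).
  x = 18: rhs = 3, matching y values: 7, 16 (2 points).
  x = 19: rhs = 11, matching y values: none (0 points).
  x = 20: rhs = 18, matching y values: 8, 15 (2 points).
  x = 21: rhs = 7, matching y values: none (0 points).
  x = 22: rhs = 7, matching y values: none (0 points).
Total affine count: 19.
Full point count |E(F_23)| = 19 + 1 = 20.
Hasse bound: |20 − (23+1)| = |-4| = 4 ≤ 2√23 ≈ 9.5917 ✓.


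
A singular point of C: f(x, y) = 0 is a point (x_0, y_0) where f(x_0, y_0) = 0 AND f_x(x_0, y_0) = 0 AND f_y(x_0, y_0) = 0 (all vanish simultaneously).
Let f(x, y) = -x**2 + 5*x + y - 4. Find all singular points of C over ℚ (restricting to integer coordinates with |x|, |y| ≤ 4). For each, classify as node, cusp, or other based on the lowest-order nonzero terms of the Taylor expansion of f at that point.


No singular points in the scanned grid; C is smooth there.

Compute partial derivatives:
  f_x = 5 - 2*x.
  f_y = 1.
f_y = 1 is a nonzero constant, so f_y never vanishes: no point (x, y) can satisfy f = f_x = f_y = 0. In particular no (x, y) ∈ {−4, ..., 4}² is singular; the curve is smooth.


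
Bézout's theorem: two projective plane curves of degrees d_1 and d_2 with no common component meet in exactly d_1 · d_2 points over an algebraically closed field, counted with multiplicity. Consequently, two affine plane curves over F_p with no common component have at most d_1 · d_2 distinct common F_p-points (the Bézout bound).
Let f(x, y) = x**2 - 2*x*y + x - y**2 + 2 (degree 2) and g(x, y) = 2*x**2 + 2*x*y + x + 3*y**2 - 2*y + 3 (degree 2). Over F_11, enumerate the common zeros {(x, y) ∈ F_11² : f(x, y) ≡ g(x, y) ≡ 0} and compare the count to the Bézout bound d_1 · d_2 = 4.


Common zeros: {(1, 3), (10, 6)}; count = 2; Bézout bound = 4.

deg(f) = 2, deg(g) = 2, so Bézout bound = 4.
Scan x ∈ F_11. For each x, list the y ∈ F_11 with f(x, y) ≡ 0 and those with g(x, y) ≡ 0 (mod 11); the common zeros in that column are the intersection.
  x = 0: f ≡ 0 at y ∈ ∅; g ≡ 0 at y ∈ {2, 6}; common: ∅.
  x = 1: f ≡ 0 at y ∈ {3, 6}; g ≡ 0 at y ∈ {3, 8}; common: {3}.
  x = 2: f ≡ 0 at y ∈ {8, 10}; g ≡ 0 at y ∈ ∅; common: ∅.
  x = 3: f ≡ 0 at y ∈ {7, 9}; g ≡ 0 at y ∈ {2, 4}; common: ∅.
  x = 4: f ≡ 0 at y ∈ {0, 3}; g ≡ 0 at y ∈ ∅; common: ∅.
  x = 5: f ≡ 0 at y ∈ ∅; g ≡ 0 at y ∈ ∅; common: ∅.
  x = 6: f ≡ 0 at y ∈ {0, 10}; g ≡ 0 at y ∈ ∅; common: ∅.
  x = 7: f ≡ 0 at y ∈ ∅; g ≡ 0 at y ∈ {8, 10}; common: ∅.
  x = 8: f ≡ 0 at y ∈ ∅; g ≡ 0 at y ∈ ∅; common: ∅.
  x = 9: f ≡ 0 at y ∈ ∅; g ≡ 0 at y ∈ {4, 9}; common: ∅.
  x = 10: f ≡ 0 at y ∈ {6, 7}; g ≡ 0 at y ∈ {6, 10}; common: {6}.
Collecting: common zeros = {(1, 3), (10, 6)}, so the count is 2.
Comparison with the Bézout bound: 2 ≤ 4 = deg(f)·deg(g), as expected for curves with no common component (the affine F_11-count falls short of the bound because intersections may lie at infinity, over extension fields, or carry multiplicity).


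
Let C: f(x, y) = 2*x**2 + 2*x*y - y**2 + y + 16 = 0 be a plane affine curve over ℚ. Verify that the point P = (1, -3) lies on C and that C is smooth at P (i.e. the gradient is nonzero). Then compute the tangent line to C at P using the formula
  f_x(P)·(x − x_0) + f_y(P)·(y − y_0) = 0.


Tangent line at P: -2*x + 9*y + 29 = 0.

Step 1: f(1, -3) = 0, so P lies on C.
Step 2: partial derivatives
  f_x(x, y) = 4*x + 2*y, f_y(x, y) = 2*x - 2*y + 1.
  f_x(P) = -2, f_y(P) = 9 (gradient nonzero, so P is smooth).
Step 3: tangent line at P: -2·(x − 1) + 9·(y − -3) = 0.
Expanding: -2*x + 9*y + 29 = 0.


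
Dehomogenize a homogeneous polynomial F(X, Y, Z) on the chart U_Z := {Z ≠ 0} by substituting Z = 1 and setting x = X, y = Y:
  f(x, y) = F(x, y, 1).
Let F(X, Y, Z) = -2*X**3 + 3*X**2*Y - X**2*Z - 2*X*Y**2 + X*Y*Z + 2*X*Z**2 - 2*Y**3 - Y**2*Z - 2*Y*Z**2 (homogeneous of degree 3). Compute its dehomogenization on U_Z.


f(x, y) = -2*x**3 + 3*x**2*y - x**2 - 2*x*y**2 + x*y + 2*x - 2*y**3 - y**2 - 2*y

On U_Z we set Z = 1. Each monomial c·X^i·Y^j·Z^k in F becomes c·x^i·y^j·1^k = c·x^i·y^j.
Substituting Z = 1: F(X, Y, 1) = -2*x**3 + 3*x**2*y - x**2 - 2*x*y**2 + x*y + 2*x - 2*y**3 - y**2 - 2*y.
Note: deg(f) ≤ deg(F) = 3; strict inequality happens when F is divisible by Z (lost terms).
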